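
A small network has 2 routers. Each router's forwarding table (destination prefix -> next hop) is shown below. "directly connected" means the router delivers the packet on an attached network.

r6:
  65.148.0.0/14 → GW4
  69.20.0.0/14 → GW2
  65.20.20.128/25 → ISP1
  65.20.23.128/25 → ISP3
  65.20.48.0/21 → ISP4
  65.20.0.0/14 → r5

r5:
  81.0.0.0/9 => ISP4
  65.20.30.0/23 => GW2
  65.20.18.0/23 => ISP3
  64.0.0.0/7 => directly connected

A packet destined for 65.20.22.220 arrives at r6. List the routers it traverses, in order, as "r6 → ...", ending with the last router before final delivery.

r6 → r5

At r6: longest match for 65.20.22.220 is 65.20.0.0/14 -> r5
At r5: longest match for 65.20.22.220 is 64.0.0.0/7 -> directly connected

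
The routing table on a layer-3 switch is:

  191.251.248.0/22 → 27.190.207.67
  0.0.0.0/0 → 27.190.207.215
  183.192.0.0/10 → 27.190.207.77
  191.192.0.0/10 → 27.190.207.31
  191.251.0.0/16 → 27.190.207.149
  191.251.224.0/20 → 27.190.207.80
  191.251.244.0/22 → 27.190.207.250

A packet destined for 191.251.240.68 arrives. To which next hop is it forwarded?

Routes whose prefix contains 191.251.240.68:
  0.0.0.0/0 (default, matches everything) -> 27.190.207.215
  191.192.0.0/10 (191.192.0.0 - 191.255.255.255) -> 27.190.207.31
  191.251.0.0/16 (191.251.0.0 - 191.251.255.255) -> 27.190.207.149
More-specific entries that do NOT match:
  191.251.248.0/22 (191.251.248.0 - 191.251.251.255) does not contain 191.251.240.68
  191.251.244.0/22 (191.251.244.0 - 191.251.247.255) does not contain 191.251.240.68
  191.251.224.0/20 (191.251.224.0 - 191.251.239.255) does not contain 191.251.240.68
Longest matching prefix is /16 -> next hop 27.190.207.149.

27.190.207.149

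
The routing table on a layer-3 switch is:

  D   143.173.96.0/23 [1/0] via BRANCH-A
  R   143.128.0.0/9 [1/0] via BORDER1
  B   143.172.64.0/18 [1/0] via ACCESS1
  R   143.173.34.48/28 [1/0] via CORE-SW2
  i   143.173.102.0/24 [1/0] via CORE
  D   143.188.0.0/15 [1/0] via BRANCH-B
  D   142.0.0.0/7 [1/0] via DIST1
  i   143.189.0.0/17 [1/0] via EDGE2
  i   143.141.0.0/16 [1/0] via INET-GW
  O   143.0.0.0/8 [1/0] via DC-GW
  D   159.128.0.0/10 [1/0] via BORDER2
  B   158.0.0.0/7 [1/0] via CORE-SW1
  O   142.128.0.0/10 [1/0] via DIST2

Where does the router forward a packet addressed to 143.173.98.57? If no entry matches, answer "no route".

BORDER1

Routes whose prefix contains 143.173.98.57:
  142.0.0.0/7 (142.0.0.0 - 143.255.255.255) -> DIST1
  143.0.0.0/8 (143.0.0.0 - 143.255.255.255) -> DC-GW
  143.128.0.0/9 (143.128.0.0 - 143.255.255.255) -> BORDER1
More-specific entries that do NOT match:
  143.173.34.48/28 (143.173.34.48 - 143.173.34.63) does not contain 143.173.98.57
  143.173.102.0/24 (143.173.102.0 - 143.173.102.255) does not contain 143.173.98.57
  143.173.96.0/23 (143.173.96.0 - 143.173.97.255) does not contain 143.173.98.57
  143.172.64.0/18 (143.172.64.0 - 143.172.127.255) does not contain 143.173.98.57
  143.189.0.0/17 (143.189.0.0 - 143.189.127.255) does not contain 143.173.98.57
  143.141.0.0/16 (143.141.0.0 - 143.141.255.255) does not contain 143.173.98.57
  143.188.0.0/15 (143.188.0.0 - 143.189.255.255) does not contain 143.173.98.57
  159.128.0.0/10 (159.128.0.0 - 159.191.255.255) does not contain 143.173.98.57
  142.128.0.0/10 (142.128.0.0 - 142.191.255.255) does not contain 143.173.98.57
Longest matching prefix is /9 -> next hop BORDER1.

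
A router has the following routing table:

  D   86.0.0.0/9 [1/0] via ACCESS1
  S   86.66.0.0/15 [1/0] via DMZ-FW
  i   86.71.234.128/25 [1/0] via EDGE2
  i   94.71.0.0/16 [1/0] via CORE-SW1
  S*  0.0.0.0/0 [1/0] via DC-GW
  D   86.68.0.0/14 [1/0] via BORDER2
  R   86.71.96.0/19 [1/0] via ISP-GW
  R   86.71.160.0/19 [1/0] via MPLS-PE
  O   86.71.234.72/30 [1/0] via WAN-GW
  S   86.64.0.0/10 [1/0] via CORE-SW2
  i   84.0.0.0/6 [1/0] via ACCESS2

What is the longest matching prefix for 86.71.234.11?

86.68.0.0/14

Entries matching 86.71.234.11:
  0.0.0.0/0 (default, matches everything)
  84.0.0.0/6 (84.0.0.0 - 87.255.255.255)
  86.0.0.0/9 (86.0.0.0 - 86.127.255.255)
  86.64.0.0/10 (86.64.0.0 - 86.127.255.255)
  86.68.0.0/14 (86.68.0.0 - 86.71.255.255)
Most specific is 86.68.0.0/14.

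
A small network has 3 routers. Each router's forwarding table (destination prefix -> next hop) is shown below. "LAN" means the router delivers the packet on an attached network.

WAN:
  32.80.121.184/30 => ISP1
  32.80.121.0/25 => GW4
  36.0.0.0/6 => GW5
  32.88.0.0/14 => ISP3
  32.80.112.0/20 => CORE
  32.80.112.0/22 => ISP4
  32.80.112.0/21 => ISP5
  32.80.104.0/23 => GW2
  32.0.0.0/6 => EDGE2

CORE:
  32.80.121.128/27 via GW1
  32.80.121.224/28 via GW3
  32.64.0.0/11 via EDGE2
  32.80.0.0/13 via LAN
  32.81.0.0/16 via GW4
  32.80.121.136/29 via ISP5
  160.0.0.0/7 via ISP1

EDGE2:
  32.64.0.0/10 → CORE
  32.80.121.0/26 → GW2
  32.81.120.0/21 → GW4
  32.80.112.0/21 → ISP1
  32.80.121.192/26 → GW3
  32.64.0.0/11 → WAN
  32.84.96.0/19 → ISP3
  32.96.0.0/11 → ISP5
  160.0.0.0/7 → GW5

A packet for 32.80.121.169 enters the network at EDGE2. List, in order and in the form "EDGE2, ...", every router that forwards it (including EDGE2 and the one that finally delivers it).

At EDGE2: longest match for 32.80.121.169 is 32.64.0.0/11 -> WAN
At WAN: longest match for 32.80.121.169 is 32.80.112.0/20 -> CORE
At CORE: longest match for 32.80.121.169 is 32.80.0.0/13 -> LAN

EDGE2, WAN, CORE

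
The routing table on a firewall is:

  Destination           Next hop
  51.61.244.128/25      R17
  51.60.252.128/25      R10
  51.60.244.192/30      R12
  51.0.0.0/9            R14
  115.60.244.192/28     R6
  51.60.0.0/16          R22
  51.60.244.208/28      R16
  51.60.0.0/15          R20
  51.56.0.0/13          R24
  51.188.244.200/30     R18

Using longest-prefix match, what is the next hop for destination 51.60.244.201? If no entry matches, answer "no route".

R22

Routes whose prefix contains 51.60.244.201:
  51.0.0.0/9 (51.0.0.0 - 51.127.255.255) -> R14
  51.56.0.0/13 (51.56.0.0 - 51.63.255.255) -> R24
  51.60.0.0/15 (51.60.0.0 - 51.61.255.255) -> R20
  51.60.0.0/16 (51.60.0.0 - 51.60.255.255) -> R22
More-specific entries that do NOT match:
  51.60.244.192/30 (51.60.244.192 - 51.60.244.195) does not contain 51.60.244.201
  51.188.244.200/30 (51.188.244.200 - 51.188.244.203) does not contain 51.60.244.201
  115.60.244.192/28 (115.60.244.192 - 115.60.244.207) does not contain 51.60.244.201
  51.60.244.208/28 (51.60.244.208 - 51.60.244.223) does not contain 51.60.244.201
  51.61.244.128/25 (51.61.244.128 - 51.61.244.255) does not contain 51.60.244.201
  51.60.252.128/25 (51.60.252.128 - 51.60.252.255) does not contain 51.60.244.201
Longest matching prefix is /16 -> next hop R22.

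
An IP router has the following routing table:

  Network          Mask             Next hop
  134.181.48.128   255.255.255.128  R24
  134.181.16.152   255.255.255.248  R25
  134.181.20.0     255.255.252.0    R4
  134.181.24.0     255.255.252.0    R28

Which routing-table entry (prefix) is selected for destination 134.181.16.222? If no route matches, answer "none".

134.181.16.222 is outside every listed prefix and there is no default route.

none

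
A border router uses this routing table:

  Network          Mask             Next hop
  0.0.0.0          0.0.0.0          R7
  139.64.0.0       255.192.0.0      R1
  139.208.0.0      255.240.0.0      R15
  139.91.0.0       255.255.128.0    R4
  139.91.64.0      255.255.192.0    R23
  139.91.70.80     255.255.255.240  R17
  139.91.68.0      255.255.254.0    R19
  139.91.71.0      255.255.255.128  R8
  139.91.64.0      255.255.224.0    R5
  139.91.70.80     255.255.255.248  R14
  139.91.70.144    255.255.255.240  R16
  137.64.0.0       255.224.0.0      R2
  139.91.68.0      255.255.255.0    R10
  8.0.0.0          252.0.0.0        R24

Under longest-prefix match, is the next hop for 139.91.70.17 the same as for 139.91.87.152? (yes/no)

yes

139.91.70.17: longest match 139.91.64.0/19 -> R5
139.91.87.152: longest match 139.91.64.0/19 -> R5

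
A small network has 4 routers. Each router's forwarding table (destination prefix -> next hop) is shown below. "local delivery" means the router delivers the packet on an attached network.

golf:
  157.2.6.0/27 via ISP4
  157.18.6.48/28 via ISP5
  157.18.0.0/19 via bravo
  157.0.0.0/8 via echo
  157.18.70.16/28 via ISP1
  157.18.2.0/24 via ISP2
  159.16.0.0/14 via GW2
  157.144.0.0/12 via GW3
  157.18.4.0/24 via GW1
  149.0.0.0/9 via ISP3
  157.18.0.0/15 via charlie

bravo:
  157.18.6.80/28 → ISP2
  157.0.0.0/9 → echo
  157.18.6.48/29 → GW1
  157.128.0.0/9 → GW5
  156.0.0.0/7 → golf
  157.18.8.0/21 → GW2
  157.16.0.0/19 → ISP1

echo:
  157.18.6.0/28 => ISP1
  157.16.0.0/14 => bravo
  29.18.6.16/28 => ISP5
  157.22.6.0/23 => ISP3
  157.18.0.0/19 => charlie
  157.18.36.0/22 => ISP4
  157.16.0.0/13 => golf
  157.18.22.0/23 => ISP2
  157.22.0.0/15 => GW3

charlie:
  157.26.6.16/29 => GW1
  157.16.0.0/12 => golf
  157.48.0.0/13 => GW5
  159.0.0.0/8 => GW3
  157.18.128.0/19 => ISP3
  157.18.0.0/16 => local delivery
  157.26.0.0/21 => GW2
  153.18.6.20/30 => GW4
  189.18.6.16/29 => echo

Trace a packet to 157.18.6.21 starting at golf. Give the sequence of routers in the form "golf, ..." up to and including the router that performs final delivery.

At golf: longest match for 157.18.6.21 is 157.18.0.0/19 -> bravo
At bravo: longest match for 157.18.6.21 is 157.0.0.0/9 -> echo
At echo: longest match for 157.18.6.21 is 157.18.0.0/19 -> charlie
At charlie: longest match for 157.18.6.21 is 157.18.0.0/16 -> local delivery

golf, bravo, echo, charlie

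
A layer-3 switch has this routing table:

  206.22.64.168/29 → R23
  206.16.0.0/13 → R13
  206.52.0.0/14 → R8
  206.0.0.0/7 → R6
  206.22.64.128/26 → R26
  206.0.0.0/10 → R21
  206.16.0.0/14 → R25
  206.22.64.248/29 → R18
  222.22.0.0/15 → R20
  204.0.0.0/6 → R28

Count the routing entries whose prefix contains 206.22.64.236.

Prefixes containing 206.22.64.236:
  204.0.0.0/6 (204.0.0.0 - 207.255.255.255)
  206.0.0.0/7 (206.0.0.0 - 207.255.255.255)
  206.0.0.0/10 (206.0.0.0 - 206.63.255.255)
  206.16.0.0/13 (206.16.0.0 - 206.23.255.255)
Total matching entries: 4.

4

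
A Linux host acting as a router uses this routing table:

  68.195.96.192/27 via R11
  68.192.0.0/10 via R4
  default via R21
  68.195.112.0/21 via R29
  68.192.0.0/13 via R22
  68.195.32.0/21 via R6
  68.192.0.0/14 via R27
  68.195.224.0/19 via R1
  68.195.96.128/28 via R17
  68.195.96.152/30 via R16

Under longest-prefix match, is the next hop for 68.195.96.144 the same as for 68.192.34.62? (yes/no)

68.195.96.144: longest match 68.192.0.0/14 -> R27
68.192.34.62: longest match 68.192.0.0/14 -> R27

yes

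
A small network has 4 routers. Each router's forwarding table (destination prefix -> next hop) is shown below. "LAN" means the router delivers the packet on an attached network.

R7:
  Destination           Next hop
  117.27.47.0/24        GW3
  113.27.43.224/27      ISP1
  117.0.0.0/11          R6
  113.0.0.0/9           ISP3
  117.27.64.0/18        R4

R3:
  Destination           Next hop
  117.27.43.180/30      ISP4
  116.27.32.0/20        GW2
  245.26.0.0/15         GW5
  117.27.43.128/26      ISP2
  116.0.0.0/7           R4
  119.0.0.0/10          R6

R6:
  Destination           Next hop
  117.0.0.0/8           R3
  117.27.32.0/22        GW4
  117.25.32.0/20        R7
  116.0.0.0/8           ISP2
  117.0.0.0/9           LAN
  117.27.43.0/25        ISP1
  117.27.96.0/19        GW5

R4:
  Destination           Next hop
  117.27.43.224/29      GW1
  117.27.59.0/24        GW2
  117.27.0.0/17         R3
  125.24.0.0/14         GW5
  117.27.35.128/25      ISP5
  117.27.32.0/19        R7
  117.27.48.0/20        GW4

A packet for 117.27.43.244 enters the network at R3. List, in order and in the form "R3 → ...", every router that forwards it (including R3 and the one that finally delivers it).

At R3: longest match for 117.27.43.244 is 116.0.0.0/7 -> R4
At R4: longest match for 117.27.43.244 is 117.27.32.0/19 -> R7
At R7: longest match for 117.27.43.244 is 117.0.0.0/11 -> R6
At R6: longest match for 117.27.43.244 is 117.0.0.0/9 -> LAN

R3 → R4 → R7 → R6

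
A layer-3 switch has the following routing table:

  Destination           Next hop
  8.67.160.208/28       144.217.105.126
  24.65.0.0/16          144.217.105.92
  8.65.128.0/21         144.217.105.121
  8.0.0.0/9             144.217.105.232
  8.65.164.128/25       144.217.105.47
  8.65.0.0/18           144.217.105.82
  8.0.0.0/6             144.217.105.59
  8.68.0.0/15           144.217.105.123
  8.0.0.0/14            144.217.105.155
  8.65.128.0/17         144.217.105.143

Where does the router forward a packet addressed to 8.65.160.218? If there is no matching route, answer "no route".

144.217.105.143

Routes whose prefix contains 8.65.160.218:
  8.0.0.0/6 (8.0.0.0 - 11.255.255.255) -> 144.217.105.59
  8.0.0.0/9 (8.0.0.0 - 8.127.255.255) -> 144.217.105.232
  8.65.128.0/17 (8.65.128.0 - 8.65.255.255) -> 144.217.105.143
More-specific entries that do NOT match:
  8.67.160.208/28 (8.67.160.208 - 8.67.160.223) does not contain 8.65.160.218
  8.65.164.128/25 (8.65.164.128 - 8.65.164.255) does not contain 8.65.160.218
  8.65.128.0/21 (8.65.128.0 - 8.65.135.255) does not contain 8.65.160.218
  8.65.0.0/18 (8.65.0.0 - 8.65.63.255) does not contain 8.65.160.218
Longest matching prefix is /17 -> next hop 144.217.105.143.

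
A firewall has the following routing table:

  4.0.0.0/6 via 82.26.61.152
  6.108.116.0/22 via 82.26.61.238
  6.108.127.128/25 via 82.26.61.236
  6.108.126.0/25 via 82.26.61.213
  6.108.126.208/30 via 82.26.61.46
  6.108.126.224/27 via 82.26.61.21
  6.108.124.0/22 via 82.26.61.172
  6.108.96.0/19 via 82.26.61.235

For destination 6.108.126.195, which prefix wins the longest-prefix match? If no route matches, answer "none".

6.108.124.0/22

Entries matching 6.108.126.195:
  4.0.0.0/6 (4.0.0.0 - 7.255.255.255)
  6.108.96.0/19 (6.108.96.0 - 6.108.127.255)
  6.108.124.0/22 (6.108.124.0 - 6.108.127.255)
Most specific is 6.108.124.0/22.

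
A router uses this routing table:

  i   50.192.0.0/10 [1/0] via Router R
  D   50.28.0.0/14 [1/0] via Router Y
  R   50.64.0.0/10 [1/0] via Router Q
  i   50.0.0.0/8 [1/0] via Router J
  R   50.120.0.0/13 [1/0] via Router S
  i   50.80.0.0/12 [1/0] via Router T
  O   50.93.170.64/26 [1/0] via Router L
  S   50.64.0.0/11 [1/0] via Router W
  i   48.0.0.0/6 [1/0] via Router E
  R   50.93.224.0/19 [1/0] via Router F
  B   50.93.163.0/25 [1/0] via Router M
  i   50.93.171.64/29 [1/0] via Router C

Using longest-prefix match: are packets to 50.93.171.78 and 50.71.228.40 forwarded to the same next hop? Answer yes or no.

50.93.171.78: longest match 50.80.0.0/12 -> Router T
50.71.228.40: longest match 50.64.0.0/11 -> Router W

no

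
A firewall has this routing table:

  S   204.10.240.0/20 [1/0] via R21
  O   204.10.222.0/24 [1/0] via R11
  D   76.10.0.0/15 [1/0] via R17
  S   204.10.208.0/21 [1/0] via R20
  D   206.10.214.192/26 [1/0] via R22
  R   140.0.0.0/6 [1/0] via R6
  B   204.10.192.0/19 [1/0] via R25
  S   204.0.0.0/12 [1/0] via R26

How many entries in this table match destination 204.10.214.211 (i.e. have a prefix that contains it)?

3

Prefixes containing 204.10.214.211:
  204.0.0.0/12 (204.0.0.0 - 204.15.255.255)
  204.10.192.0/19 (204.10.192.0 - 204.10.223.255)
  204.10.208.0/21 (204.10.208.0 - 204.10.215.255)
Total matching entries: 3.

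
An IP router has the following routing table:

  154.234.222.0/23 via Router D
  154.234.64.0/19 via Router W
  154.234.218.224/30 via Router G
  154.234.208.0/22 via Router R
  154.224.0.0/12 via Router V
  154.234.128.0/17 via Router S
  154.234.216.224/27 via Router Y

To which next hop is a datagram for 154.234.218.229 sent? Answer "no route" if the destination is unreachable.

Router S

Routes whose prefix contains 154.234.218.229:
  154.224.0.0/12 (154.224.0.0 - 154.239.255.255) -> Router V
  154.234.128.0/17 (154.234.128.0 - 154.234.255.255) -> Router S
More-specific entries that do NOT match:
  154.234.218.224/30 (154.234.218.224 - 154.234.218.227) does not contain 154.234.218.229
  154.234.216.224/27 (154.234.216.224 - 154.234.216.255) does not contain 154.234.218.229
  154.234.222.0/23 (154.234.222.0 - 154.234.223.255) does not contain 154.234.218.229
  154.234.208.0/22 (154.234.208.0 - 154.234.211.255) does not contain 154.234.218.229
  154.234.64.0/19 (154.234.64.0 - 154.234.95.255) does not contain 154.234.218.229
Longest matching prefix is /17 -> next hop Router S.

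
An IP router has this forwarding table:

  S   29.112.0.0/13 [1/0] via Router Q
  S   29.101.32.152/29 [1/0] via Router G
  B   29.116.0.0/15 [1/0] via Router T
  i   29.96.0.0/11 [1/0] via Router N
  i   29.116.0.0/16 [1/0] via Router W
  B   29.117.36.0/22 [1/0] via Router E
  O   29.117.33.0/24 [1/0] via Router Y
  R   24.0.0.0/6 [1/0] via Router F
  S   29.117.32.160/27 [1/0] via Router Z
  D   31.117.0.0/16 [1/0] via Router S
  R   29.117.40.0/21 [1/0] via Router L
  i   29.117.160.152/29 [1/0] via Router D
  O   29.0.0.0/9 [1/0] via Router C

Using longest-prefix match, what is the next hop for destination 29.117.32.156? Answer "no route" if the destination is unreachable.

Router T

Routes whose prefix contains 29.117.32.156:
  29.0.0.0/9 (29.0.0.0 - 29.127.255.255) -> Router C
  29.96.0.0/11 (29.96.0.0 - 29.127.255.255) -> Router N
  29.112.0.0/13 (29.112.0.0 - 29.119.255.255) -> Router Q
  29.116.0.0/15 (29.116.0.0 - 29.117.255.255) -> Router T
More-specific entries that do NOT match:
  29.101.32.152/29 (29.101.32.152 - 29.101.32.159) does not contain 29.117.32.156
  29.117.160.152/29 (29.117.160.152 - 29.117.160.159) does not contain 29.117.32.156
  29.117.32.160/27 (29.117.32.160 - 29.117.32.191) does not contain 29.117.32.156
  29.117.33.0/24 (29.117.33.0 - 29.117.33.255) does not contain 29.117.32.156
  29.117.36.0/22 (29.117.36.0 - 29.117.39.255) does not contain 29.117.32.156
  29.117.40.0/21 (29.117.40.0 - 29.117.47.255) does not contain 29.117.32.156
  29.116.0.0/16 (29.116.0.0 - 29.116.255.255) does not contain 29.117.32.156
  31.117.0.0/16 (31.117.0.0 - 31.117.255.255) does not contain 29.117.32.156
Longest matching prefix is /15 -> next hop Router T.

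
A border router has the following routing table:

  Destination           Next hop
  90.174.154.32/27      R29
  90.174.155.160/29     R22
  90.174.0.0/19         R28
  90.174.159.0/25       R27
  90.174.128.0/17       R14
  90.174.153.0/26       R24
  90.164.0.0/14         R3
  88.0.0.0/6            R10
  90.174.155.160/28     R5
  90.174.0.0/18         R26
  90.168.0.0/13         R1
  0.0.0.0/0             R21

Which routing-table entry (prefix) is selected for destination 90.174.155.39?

90.174.128.0/17

Entries matching 90.174.155.39:
  0.0.0.0/0 (default, matches everything)
  88.0.0.0/6 (88.0.0.0 - 91.255.255.255)
  90.168.0.0/13 (90.168.0.0 - 90.175.255.255)
  90.174.128.0/17 (90.174.128.0 - 90.174.255.255)
Most specific is 90.174.128.0/17.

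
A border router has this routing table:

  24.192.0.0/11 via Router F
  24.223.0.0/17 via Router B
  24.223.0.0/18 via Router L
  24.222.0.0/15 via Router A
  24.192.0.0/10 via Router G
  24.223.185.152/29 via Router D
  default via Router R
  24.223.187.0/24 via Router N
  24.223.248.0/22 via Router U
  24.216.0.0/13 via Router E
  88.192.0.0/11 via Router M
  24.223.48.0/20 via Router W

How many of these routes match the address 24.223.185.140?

5

Prefixes containing 24.223.185.140:
  0.0.0.0/0 (default, matches everything)
  24.192.0.0/10 (24.192.0.0 - 24.255.255.255)
  24.192.0.0/11 (24.192.0.0 - 24.223.255.255)
  24.216.0.0/13 (24.216.0.0 - 24.223.255.255)
  24.222.0.0/15 (24.222.0.0 - 24.223.255.255)
Total matching entries: 5.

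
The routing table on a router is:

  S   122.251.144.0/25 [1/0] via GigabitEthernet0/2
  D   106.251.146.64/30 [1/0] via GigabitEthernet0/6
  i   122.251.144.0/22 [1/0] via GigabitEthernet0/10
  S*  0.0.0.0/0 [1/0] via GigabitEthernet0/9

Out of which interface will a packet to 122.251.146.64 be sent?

Routes whose prefix contains 122.251.146.64:
  0.0.0.0/0 (default, matches everything) -> GigabitEthernet0/9
  122.251.144.0/22 (122.251.144.0 - 122.251.147.255) -> GigabitEthernet0/10
More-specific entries that do NOT match:
  106.251.146.64/30 (106.251.146.64 - 106.251.146.67) does not contain 122.251.146.64
  122.251.144.0/25 (122.251.144.0 - 122.251.144.127) does not contain 122.251.146.64
Longest matching prefix is /22 -> interface GigabitEthernet0/10.

GigabitEthernet0/10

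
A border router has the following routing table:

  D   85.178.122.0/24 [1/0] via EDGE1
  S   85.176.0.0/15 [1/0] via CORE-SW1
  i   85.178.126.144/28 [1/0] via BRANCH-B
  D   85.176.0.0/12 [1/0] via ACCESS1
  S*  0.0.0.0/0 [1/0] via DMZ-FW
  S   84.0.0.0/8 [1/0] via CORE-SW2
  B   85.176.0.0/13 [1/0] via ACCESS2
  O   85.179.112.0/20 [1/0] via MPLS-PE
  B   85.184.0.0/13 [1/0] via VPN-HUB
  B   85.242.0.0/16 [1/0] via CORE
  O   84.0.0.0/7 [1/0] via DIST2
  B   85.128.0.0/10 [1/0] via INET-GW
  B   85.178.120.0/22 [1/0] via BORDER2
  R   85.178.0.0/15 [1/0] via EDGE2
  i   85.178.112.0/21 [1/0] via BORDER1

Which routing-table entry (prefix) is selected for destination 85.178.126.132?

Entries matching 85.178.126.132:
  0.0.0.0/0 (default, matches everything)
  84.0.0.0/7 (84.0.0.0 - 85.255.255.255)
  85.128.0.0/10 (85.128.0.0 - 85.191.255.255)
  85.176.0.0/12 (85.176.0.0 - 85.191.255.255)
  85.176.0.0/13 (85.176.0.0 - 85.183.255.255)
  85.178.0.0/15 (85.178.0.0 - 85.179.255.255)
Most specific is 85.178.0.0/15.

85.178.0.0/15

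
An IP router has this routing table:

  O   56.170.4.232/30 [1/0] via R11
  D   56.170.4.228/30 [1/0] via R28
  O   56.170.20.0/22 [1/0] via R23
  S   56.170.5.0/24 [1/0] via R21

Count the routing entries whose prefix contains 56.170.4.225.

0

No listed prefix contains 56.170.4.225.
Total matching entries: 0.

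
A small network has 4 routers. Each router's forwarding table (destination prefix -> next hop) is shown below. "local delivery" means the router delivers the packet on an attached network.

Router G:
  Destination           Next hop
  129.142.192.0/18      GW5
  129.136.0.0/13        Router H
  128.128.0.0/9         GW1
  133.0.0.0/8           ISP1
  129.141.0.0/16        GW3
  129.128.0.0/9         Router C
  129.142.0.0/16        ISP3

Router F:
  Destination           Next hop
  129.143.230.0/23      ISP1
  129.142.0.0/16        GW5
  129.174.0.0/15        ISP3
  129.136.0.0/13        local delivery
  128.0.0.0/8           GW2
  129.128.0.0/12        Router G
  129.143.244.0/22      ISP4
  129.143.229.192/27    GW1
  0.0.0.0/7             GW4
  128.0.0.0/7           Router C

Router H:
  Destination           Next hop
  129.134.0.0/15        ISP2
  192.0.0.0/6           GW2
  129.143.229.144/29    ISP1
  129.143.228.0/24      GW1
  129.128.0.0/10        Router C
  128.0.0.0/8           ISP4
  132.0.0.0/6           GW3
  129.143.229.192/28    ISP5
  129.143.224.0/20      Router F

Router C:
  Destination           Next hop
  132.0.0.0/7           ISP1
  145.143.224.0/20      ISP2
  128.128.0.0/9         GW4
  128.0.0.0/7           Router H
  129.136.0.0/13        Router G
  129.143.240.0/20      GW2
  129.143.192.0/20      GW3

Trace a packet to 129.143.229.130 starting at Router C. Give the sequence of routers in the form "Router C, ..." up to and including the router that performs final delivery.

At Router C: longest match for 129.143.229.130 is 129.136.0.0/13 -> Router G
At Router G: longest match for 129.143.229.130 is 129.136.0.0/13 -> Router H
At Router H: longest match for 129.143.229.130 is 129.143.224.0/20 -> Router F
At Router F: longest match for 129.143.229.130 is 129.136.0.0/13 -> local delivery

Router C, Router G, Router H, Router F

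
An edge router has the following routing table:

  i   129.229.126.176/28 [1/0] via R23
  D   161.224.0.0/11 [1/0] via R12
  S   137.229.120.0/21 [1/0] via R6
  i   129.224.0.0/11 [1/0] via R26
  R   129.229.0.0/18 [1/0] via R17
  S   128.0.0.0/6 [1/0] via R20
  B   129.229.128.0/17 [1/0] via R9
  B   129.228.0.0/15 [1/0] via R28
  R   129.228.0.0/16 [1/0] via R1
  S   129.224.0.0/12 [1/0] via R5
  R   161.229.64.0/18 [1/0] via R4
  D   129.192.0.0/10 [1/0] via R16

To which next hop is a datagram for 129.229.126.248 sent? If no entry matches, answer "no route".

R28

Routes whose prefix contains 129.229.126.248:
  128.0.0.0/6 (128.0.0.0 - 131.255.255.255) -> R20
  129.192.0.0/10 (129.192.0.0 - 129.255.255.255) -> R16
  129.224.0.0/11 (129.224.0.0 - 129.255.255.255) -> R26
  129.224.0.0/12 (129.224.0.0 - 129.239.255.255) -> R5
  129.228.0.0/15 (129.228.0.0 - 129.229.255.255) -> R28
More-specific entries that do NOT match:
  129.229.126.176/28 (129.229.126.176 - 129.229.126.191) does not contain 129.229.126.248
  137.229.120.0/21 (137.229.120.0 - 137.229.127.255) does not contain 129.229.126.248
  129.229.0.0/18 (129.229.0.0 - 129.229.63.255) does not contain 129.229.126.248
  161.229.64.0/18 (161.229.64.0 - 161.229.127.255) does not contain 129.229.126.248
  129.229.128.0/17 (129.229.128.0 - 129.229.255.255) does not contain 129.229.126.248
  129.228.0.0/16 (129.228.0.0 - 129.228.255.255) does not contain 129.229.126.248
Longest matching prefix is /15 -> next hop R28.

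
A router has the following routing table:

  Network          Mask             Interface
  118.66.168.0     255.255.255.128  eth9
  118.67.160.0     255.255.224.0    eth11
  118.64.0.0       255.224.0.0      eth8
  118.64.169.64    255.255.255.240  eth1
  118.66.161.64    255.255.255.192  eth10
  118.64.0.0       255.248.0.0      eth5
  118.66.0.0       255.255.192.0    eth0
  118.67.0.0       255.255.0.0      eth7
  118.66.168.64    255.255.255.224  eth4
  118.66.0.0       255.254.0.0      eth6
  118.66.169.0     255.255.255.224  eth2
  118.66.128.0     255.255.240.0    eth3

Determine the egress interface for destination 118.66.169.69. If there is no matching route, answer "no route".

eth6

Routes whose prefix contains 118.66.169.69:
  118.64.0.0/11 (118.64.0.0 - 118.95.255.255) -> eth8
  118.64.0.0/13 (118.64.0.0 - 118.71.255.255) -> eth5
  118.66.0.0/15 (118.66.0.0 - 118.67.255.255) -> eth6
More-specific entries that do NOT match:
  118.64.169.64/28 (118.64.169.64 - 118.64.169.79) does not contain 118.66.169.69
  118.66.168.64/27 (118.66.168.64 - 118.66.168.95) does not contain 118.66.169.69
  118.66.169.0/27 (118.66.169.0 - 118.66.169.31) does not contain 118.66.169.69
  118.66.161.64/26 (118.66.161.64 - 118.66.161.127) does not contain 118.66.169.69
  118.66.168.0/25 (118.66.168.0 - 118.66.168.127) does not contain 118.66.169.69
  118.66.128.0/20 (118.66.128.0 - 118.66.143.255) does not contain 118.66.169.69
  118.67.160.0/19 (118.67.160.0 - 118.67.191.255) does not contain 118.66.169.69
  118.66.0.0/18 (118.66.0.0 - 118.66.63.255) does not contain 118.66.169.69
  118.67.0.0/16 (118.67.0.0 - 118.67.255.255) does not contain 118.66.169.69
Longest matching prefix is /15 -> interface eth6.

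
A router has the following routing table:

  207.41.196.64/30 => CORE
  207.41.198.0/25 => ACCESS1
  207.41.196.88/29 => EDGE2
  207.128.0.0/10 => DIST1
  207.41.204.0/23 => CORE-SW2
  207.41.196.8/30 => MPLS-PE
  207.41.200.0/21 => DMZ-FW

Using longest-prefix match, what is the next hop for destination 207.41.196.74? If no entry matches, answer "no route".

No entry's prefix contains 207.41.196.74; there is no default route.

no route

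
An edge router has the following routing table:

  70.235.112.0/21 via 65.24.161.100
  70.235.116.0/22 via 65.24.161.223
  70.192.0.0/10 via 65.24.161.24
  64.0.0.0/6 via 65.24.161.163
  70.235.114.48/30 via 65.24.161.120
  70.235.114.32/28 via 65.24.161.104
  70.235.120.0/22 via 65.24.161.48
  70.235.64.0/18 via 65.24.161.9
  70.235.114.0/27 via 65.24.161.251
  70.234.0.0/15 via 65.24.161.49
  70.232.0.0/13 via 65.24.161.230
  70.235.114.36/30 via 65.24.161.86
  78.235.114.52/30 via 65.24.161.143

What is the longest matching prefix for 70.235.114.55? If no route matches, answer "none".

Entries matching 70.235.114.55:
  70.192.0.0/10 (70.192.0.0 - 70.255.255.255)
  70.232.0.0/13 (70.232.0.0 - 70.239.255.255)
  70.234.0.0/15 (70.234.0.0 - 70.235.255.255)
  70.235.64.0/18 (70.235.64.0 - 70.235.127.255)
  70.235.112.0/21 (70.235.112.0 - 70.235.119.255)
Most specific is 70.235.112.0/21.

70.235.112.0/21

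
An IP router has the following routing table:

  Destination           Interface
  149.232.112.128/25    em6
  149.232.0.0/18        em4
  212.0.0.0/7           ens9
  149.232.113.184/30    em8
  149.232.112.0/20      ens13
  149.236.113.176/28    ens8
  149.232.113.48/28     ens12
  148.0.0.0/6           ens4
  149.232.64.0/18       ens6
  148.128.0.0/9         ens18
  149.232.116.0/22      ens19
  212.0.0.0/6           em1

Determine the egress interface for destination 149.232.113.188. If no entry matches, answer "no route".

Routes whose prefix contains 149.232.113.188:
  148.0.0.0/6 (148.0.0.0 - 151.255.255.255) -> ens4
  149.232.64.0/18 (149.232.64.0 - 149.232.127.255) -> ens6
  149.232.112.0/20 (149.232.112.0 - 149.232.127.255) -> ens13
More-specific entries that do NOT match:
  149.232.113.184/30 (149.232.113.184 - 149.232.113.187) does not contain 149.232.113.188
  149.236.113.176/28 (149.236.113.176 - 149.236.113.191) does not contain 149.232.113.188
  149.232.113.48/28 (149.232.113.48 - 149.232.113.63) does not contain 149.232.113.188
  149.232.112.128/25 (149.232.112.128 - 149.232.112.255) does not contain 149.232.113.188
  149.232.116.0/22 (149.232.116.0 - 149.232.119.255) does not contain 149.232.113.188
Longest matching prefix is /20 -> interface ens13.

ens13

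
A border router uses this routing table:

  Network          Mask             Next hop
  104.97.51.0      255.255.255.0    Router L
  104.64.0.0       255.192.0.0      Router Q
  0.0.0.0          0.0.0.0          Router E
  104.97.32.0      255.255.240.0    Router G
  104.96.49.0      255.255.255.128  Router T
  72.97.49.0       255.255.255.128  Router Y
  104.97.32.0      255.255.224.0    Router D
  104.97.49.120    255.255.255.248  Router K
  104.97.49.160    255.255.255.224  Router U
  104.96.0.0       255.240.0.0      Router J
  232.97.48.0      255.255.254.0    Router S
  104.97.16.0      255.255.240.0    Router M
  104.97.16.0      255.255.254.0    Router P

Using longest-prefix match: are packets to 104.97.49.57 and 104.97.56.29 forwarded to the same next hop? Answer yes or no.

104.97.49.57: longest match 104.97.32.0/19 -> Router D
104.97.56.29: longest match 104.97.32.0/19 -> Router D

yes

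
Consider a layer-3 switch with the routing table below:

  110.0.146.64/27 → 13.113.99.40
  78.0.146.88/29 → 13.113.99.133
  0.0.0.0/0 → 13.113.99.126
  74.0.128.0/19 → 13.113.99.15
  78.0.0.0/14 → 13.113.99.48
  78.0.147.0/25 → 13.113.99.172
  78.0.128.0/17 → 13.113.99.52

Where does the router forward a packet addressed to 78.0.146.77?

13.113.99.52

Routes whose prefix contains 78.0.146.77:
  0.0.0.0/0 (default, matches everything) -> 13.113.99.126
  78.0.0.0/14 (78.0.0.0 - 78.3.255.255) -> 13.113.99.48
  78.0.128.0/17 (78.0.128.0 - 78.0.255.255) -> 13.113.99.52
More-specific entries that do NOT match:
  78.0.146.88/29 (78.0.146.88 - 78.0.146.95) does not contain 78.0.146.77
  110.0.146.64/27 (110.0.146.64 - 110.0.146.95) does not contain 78.0.146.77
  78.0.147.0/25 (78.0.147.0 - 78.0.147.127) does not contain 78.0.146.77
  74.0.128.0/19 (74.0.128.0 - 74.0.159.255) does not contain 78.0.146.77
Longest matching prefix is /17 -> next hop 13.113.99.52.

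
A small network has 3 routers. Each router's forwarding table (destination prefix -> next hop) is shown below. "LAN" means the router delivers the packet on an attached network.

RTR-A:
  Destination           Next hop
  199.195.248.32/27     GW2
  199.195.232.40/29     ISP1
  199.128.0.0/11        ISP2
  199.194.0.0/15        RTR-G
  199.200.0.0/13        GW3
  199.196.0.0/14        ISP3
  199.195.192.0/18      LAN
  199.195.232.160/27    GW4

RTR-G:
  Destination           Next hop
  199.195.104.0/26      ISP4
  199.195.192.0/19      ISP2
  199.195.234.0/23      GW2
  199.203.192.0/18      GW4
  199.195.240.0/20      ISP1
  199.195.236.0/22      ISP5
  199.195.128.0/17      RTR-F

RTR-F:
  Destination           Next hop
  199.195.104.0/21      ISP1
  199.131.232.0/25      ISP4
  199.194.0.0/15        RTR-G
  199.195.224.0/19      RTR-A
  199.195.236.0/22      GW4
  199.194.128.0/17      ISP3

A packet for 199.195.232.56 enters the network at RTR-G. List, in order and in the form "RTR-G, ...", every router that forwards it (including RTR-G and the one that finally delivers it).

RTR-G, RTR-F, RTR-A

At RTR-G: longest match for 199.195.232.56 is 199.195.128.0/17 -> RTR-F
At RTR-F: longest match for 199.195.232.56 is 199.195.224.0/19 -> RTR-A
At RTR-A: longest match for 199.195.232.56 is 199.195.192.0/18 -> LAN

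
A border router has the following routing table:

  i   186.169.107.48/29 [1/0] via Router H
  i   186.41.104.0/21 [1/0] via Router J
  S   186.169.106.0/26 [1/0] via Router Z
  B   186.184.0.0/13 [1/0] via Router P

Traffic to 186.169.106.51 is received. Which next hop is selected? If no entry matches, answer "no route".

Routes whose prefix contains 186.169.106.51:
  186.169.106.0/26 (186.169.106.0 - 186.169.106.63) -> Router Z
More-specific entries that do NOT match:
  186.169.107.48/29 (186.169.107.48 - 186.169.107.55) does not contain 186.169.106.51
Longest matching prefix is /26 -> next hop Router Z.

Router Z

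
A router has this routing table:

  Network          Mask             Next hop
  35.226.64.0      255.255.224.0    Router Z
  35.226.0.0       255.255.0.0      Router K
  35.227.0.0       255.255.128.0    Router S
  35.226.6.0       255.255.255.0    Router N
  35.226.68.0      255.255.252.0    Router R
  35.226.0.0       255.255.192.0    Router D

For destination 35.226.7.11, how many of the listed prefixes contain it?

2

Prefixes containing 35.226.7.11:
  35.226.0.0/16 (35.226.0.0 - 35.226.255.255)
  35.226.0.0/18 (35.226.0.0 - 35.226.63.255)
Total matching entries: 2.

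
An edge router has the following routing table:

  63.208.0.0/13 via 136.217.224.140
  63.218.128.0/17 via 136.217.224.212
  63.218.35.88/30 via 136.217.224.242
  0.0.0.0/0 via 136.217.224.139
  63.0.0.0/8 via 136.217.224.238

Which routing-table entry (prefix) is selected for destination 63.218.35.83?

Entries matching 63.218.35.83:
  0.0.0.0/0 (default, matches everything)
  63.0.0.0/8 (63.0.0.0 - 63.255.255.255)
Most specific is 63.0.0.0/8.

63.0.0.0/8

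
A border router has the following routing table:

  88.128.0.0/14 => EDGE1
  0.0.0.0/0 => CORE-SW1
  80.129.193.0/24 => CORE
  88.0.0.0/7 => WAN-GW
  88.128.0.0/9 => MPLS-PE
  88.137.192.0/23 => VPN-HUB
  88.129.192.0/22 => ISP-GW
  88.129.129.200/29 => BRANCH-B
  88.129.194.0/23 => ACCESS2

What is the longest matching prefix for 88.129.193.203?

Entries matching 88.129.193.203:
  0.0.0.0/0 (default, matches everything)
  88.0.0.0/7 (88.0.0.0 - 89.255.255.255)
  88.128.0.0/9 (88.128.0.0 - 88.255.255.255)
  88.128.0.0/14 (88.128.0.0 - 88.131.255.255)
  88.129.192.0/22 (88.129.192.0 - 88.129.195.255)
Most specific is 88.129.192.0/22.

88.129.192.0/22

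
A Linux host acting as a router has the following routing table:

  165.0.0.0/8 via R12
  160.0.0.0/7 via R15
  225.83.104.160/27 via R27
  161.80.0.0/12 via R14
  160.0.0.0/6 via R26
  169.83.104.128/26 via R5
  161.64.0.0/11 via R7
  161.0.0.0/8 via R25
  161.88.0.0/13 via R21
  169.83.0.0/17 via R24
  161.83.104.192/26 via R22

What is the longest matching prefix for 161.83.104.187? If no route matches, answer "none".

161.80.0.0/12

Entries matching 161.83.104.187:
  160.0.0.0/6 (160.0.0.0 - 163.255.255.255)
  160.0.0.0/7 (160.0.0.0 - 161.255.255.255)
  161.0.0.0/8 (161.0.0.0 - 161.255.255.255)
  161.64.0.0/11 (161.64.0.0 - 161.95.255.255)
  161.80.0.0/12 (161.80.0.0 - 161.95.255.255)
Most specific is 161.80.0.0/12.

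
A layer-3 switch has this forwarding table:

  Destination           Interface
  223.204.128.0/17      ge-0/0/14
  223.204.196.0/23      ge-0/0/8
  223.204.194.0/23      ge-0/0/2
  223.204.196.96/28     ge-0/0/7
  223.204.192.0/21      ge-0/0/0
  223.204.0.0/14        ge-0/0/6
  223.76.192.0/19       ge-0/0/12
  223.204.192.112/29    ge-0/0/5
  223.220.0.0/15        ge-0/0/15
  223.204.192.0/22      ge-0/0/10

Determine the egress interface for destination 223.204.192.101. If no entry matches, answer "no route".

ge-0/0/10

Routes whose prefix contains 223.204.192.101:
  223.204.0.0/14 (223.204.0.0 - 223.207.255.255) -> ge-0/0/6
  223.204.128.0/17 (223.204.128.0 - 223.204.255.255) -> ge-0/0/14
  223.204.192.0/21 (223.204.192.0 - 223.204.199.255) -> ge-0/0/0
  223.204.192.0/22 (223.204.192.0 - 223.204.195.255) -> ge-0/0/10
More-specific entries that do NOT match:
  223.204.192.112/29 (223.204.192.112 - 223.204.192.119) does not contain 223.204.192.101
  223.204.196.96/28 (223.204.196.96 - 223.204.196.111) does not contain 223.204.192.101
  223.204.196.0/23 (223.204.196.0 - 223.204.197.255) does not contain 223.204.192.101
  223.204.194.0/23 (223.204.194.0 - 223.204.195.255) does not contain 223.204.192.101
Longest matching prefix is /22 -> interface ge-0/0/10.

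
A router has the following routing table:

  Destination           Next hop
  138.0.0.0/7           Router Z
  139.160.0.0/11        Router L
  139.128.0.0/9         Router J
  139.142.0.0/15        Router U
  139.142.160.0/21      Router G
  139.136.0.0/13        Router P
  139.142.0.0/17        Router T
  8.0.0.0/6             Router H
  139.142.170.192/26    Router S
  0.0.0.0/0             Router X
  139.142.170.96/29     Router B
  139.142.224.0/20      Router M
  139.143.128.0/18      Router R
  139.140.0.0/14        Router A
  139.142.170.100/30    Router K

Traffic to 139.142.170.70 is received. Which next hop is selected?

Router U

Routes whose prefix contains 139.142.170.70:
  0.0.0.0/0 (default, matches everything) -> Router X
  138.0.0.0/7 (138.0.0.0 - 139.255.255.255) -> Router Z
  139.128.0.0/9 (139.128.0.0 - 139.255.255.255) -> Router J
  139.136.0.0/13 (139.136.0.0 - 139.143.255.255) -> Router P
  139.140.0.0/14 (139.140.0.0 - 139.143.255.255) -> Router A
  139.142.0.0/15 (139.142.0.0 - 139.143.255.255) -> Router U
More-specific entries that do NOT match:
  139.142.170.100/30 (139.142.170.100 - 139.142.170.103) does not contain 139.142.170.70
  139.142.170.96/29 (139.142.170.96 - 139.142.170.103) does not contain 139.142.170.70
  139.142.170.192/26 (139.142.170.192 - 139.142.170.255) does not contain 139.142.170.70
  139.142.160.0/21 (139.142.160.0 - 139.142.167.255) does not contain 139.142.170.70
  139.142.224.0/20 (139.142.224.0 - 139.142.239.255) does not contain 139.142.170.70
  139.143.128.0/18 (139.143.128.0 - 139.143.191.255) does not contain 139.142.170.70
  139.142.0.0/17 (139.142.0.0 - 139.142.127.255) does not contain 139.142.170.70
Longest matching prefix is /15 -> next hop Router U.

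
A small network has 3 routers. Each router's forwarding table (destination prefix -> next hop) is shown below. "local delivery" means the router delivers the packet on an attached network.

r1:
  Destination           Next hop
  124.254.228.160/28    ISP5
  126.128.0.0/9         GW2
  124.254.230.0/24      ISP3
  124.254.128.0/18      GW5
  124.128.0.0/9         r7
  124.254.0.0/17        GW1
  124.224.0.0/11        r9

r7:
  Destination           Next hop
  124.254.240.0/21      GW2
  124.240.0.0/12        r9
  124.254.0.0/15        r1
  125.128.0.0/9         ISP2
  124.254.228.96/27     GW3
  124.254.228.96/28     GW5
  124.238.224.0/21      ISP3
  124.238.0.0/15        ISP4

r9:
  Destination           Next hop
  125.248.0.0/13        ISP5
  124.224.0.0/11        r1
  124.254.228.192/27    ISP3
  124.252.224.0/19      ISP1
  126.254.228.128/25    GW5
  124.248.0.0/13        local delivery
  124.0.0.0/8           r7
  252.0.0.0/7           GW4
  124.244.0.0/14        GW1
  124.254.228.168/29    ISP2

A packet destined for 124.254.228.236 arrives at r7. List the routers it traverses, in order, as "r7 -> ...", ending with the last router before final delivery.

r7 -> r1 -> r9

At r7: longest match for 124.254.228.236 is 124.254.0.0/15 -> r1
At r1: longest match for 124.254.228.236 is 124.224.0.0/11 -> r9
At r9: longest match for 124.254.228.236 is 124.248.0.0/13 -> local delivery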